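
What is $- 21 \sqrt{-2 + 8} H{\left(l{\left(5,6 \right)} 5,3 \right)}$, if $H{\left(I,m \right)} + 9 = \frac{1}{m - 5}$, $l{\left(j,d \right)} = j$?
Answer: $\frac{399 \sqrt{6}}{2} \approx 488.67$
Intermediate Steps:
$H{\left(I,m \right)} = -9 + \frac{1}{-5 + m}$ ($H{\left(I,m \right)} = -9 + \frac{1}{m - 5} = -9 + \frac{1}{-5 + m}$)
$- 21 \sqrt{-2 + 8} H{\left(l{\left(5,6 \right)} 5,3 \right)} = - 21 \sqrt{-2 + 8} \frac{46 - 27}{-5 + 3} = - 21 \sqrt{6} \frac{46 - 27}{-2} = - 21 \sqrt{6} \left(\left(- \frac{1}{2}\right) 19\right) = - 21 \sqrt{6} \left(- \frac{19}{2}\right) = \frac{399 \sqrt{6}}{2}$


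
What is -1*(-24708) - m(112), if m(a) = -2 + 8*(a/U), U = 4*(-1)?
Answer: 24934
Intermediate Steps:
U = -4
m(a) = -2 - 2*a (m(a) = -2 + 8*(a/(-4)) = -2 + 8*(a*(-1/4)) = -2 + 8*(-a/4) = -2 - 2*a)
-1*(-24708) - m(112) = -1*(-24708) - (-2 - 2*112) = 24708 - (-2 - 224) = 24708 - 1*(-226) = 24708 + 226 = 24934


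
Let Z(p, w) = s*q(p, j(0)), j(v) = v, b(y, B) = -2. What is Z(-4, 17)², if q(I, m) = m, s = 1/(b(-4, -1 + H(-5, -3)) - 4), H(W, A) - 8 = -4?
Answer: 0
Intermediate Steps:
H(W, A) = 4 (H(W, A) = 8 - 4 = 4)
s = -⅙ (s = 1/(-2 - 4) = 1/(-6) = -⅙ ≈ -0.16667)
Z(p, w) = 0 (Z(p, w) = -⅙*0 = 0)
Z(-4, 17)² = 0² = 0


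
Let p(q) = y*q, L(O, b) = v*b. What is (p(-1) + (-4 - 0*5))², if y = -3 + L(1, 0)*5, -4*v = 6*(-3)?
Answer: 1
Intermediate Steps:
v = 9/2 (v = -3*(-3)/2 = -¼*(-18) = 9/2 ≈ 4.5000)
L(O, b) = 9*b/2
y = -3 (y = -3 + ((9/2)*0)*5 = -3 + 0*5 = -3 + 0 = -3)
p(q) = -3*q
(p(-1) + (-4 - 0*5))² = (-3*(-1) + (-4 - 0*5))² = (3 + (-4 - 1*0))² = (3 + (-4 + 0))² = (3 - 4)² = (-1)² = 1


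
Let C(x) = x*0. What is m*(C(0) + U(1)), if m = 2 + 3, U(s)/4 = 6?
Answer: 120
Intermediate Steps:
U(s) = 24 (U(s) = 4*6 = 24)
m = 5
C(x) = 0
m*(C(0) + U(1)) = 5*(0 + 24) = 5*24 = 120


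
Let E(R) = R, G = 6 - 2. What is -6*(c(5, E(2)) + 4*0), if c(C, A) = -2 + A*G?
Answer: -36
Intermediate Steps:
G = 4
c(C, A) = -2 + 4*A (c(C, A) = -2 + A*4 = -2 + 4*A)
-6*(c(5, E(2)) + 4*0) = -6*((-2 + 4*2) + 4*0) = -6*((-2 + 8) + 0) = -6*(6 + 0) = -6*6 = -36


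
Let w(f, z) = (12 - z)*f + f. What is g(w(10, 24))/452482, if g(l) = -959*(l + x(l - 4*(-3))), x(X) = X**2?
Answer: -4552373/226241 ≈ -20.122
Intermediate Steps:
w(f, z) = f + f*(12 - z) (w(f, z) = f*(12 - z) + f = f + f*(12 - z))
g(l) = -959*l - 959*(12 + l)**2 (g(l) = -959*(l + (l - 4*(-3))**2) = -959*(l + (l + 12)**2) = -959*(l + (12 + l)**2) = -959*l - 959*(12 + l)**2)
g(w(10, 24))/452482 = (-9590*(13 - 1*24) - 959*(12 + 10*(13 - 1*24))**2)/452482 = (-9590*(13 - 24) - 959*(12 + 10*(13 - 24))**2)*(1/452482) = (-9590*(-11) - 959*(12 + 10*(-11))**2)*(1/452482) = (-959*(-110) - 959*(12 - 110)**2)*(1/452482) = (105490 - 959*(-98)**2)*(1/452482) = (105490 - 959*9604)*(1/452482) = (105490 - 9210236)*(1/452482) = -9104746*1/452482 = -4552373/226241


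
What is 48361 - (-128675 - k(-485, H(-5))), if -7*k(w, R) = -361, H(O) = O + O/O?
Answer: 1239613/7 ≈ 1.7709e+5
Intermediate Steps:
H(O) = 1 + O (H(O) = O + 1 = 1 + O)
k(w, R) = 361/7 (k(w, R) = -⅐*(-361) = 361/7)
48361 - (-128675 - k(-485, H(-5))) = 48361 - (-128675 - 1*361/7) = 48361 - (-128675 - 361/7) = 48361 - 1*(-901086/7) = 48361 + 901086/7 = 1239613/7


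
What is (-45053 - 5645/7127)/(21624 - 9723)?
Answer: -107032792/28272809 ≈ -3.7857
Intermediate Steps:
(-45053 - 5645/7127)/(21624 - 9723) = (-45053 - 5645*1/7127)/11901 = (-45053 - 5645/7127)*(1/11901) = -321098376/7127*1/11901 = -107032792/28272809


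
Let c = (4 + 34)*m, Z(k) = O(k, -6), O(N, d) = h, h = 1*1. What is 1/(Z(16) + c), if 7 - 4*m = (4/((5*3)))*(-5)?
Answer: 6/481 ≈ 0.012474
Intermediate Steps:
h = 1
O(N, d) = 1
Z(k) = 1
m = 25/12 (m = 7/4 - 4/((5*3))*(-5)/4 = 7/4 - 4/15*(-5)/4 = 7/4 - 4*(1/15)*(-5)/4 = 7/4 - (-5)/15 = 7/4 - ¼*(-4/3) = 7/4 + ⅓ = 25/12 ≈ 2.0833)
c = 475/6 (c = (4 + 34)*(25/12) = 38*(25/12) = 475/6 ≈ 79.167)
1/(Z(16) + c) = 1/(1 + 475/6) = 1/(481/6) = 6/481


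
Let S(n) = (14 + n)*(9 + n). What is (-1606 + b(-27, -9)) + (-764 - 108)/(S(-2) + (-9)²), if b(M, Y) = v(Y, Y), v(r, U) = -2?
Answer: -266192/165 ≈ -1613.3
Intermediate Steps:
b(M, Y) = -2
S(n) = (9 + n)*(14 + n)
(-1606 + b(-27, -9)) + (-764 - 108)/(S(-2) + (-9)²) = (-1606 - 2) + (-764 - 108)/((126 + (-2)² + 23*(-2)) + (-9)²) = -1608 - 872/((126 + 4 - 46) + 81) = -1608 - 872/(84 + 81) = -1608 - 872/165 = -266192/165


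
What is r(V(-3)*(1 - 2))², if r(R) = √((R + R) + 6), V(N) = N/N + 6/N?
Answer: 8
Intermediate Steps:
V(N) = 1 + 6/N
r(R) = √(6 + 2*R) (r(R) = √(2*R + 6) = √(6 + 2*R))
r(V(-3)*(1 - 2))² = (√(6 + 2*(((6 - 3)/(-3))*(1 - 2))))² = (√(6 + 2*(-⅓*3*(-1))))² = (√(6 + 2*(-1*(-1))))² = (√(6 + 2*1))² = (√(6 + 2))² = (√8)² = (2*√2)² = 8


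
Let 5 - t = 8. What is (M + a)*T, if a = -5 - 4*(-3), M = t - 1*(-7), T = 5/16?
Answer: 55/16 ≈ 3.4375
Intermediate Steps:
t = -3 (t = 5 - 1*8 = 5 - 8 = -3)
T = 5/16 (T = 5*(1/16) = 5/16 ≈ 0.31250)
M = 4 (M = -3 - 1*(-7) = -3 + 7 = 4)
a = 7 (a = -5 + 12 = 7)
(M + a)*T = (4 + 7)*(5/16) = 11*(5/16) = 55/16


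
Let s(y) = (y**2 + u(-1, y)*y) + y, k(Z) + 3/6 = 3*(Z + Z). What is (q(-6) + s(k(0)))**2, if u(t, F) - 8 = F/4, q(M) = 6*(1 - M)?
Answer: 366025/256 ≈ 1429.8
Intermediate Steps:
q(M) = 6 - 6*M
u(t, F) = 8 + F/4
k(Z) = -1/2 + 6*Z (k(Z) = -1/2 + 3*(Z + Z) = -1/2 + 3*(2*Z) = -1/2 + 6*Z)
s(y) = y + y**2 + y*(8 + y/4) (s(y) = (y**2 + (8 + y/4)*y) + y = (y**2 + y*(8 + y/4)) + y = y + y**2 + y*(8 + y/4))
(q(-6) + s(k(0)))**2 = ((6 - 6*(-6)) + (-1/2 + 6*0)*(36 + 5*(-1/2 + 6*0))/4)**2 = ((6 + 36) + (-1/2 + 0)*(36 + 5*(-1/2 + 0))/4)**2 = (42 + (1/4)*(-1/2)*(36 + 5*(-1/2)))**2 = (42 + (1/4)*(-1/2)*(36 - 5/2))**2 = (42 + (1/4)*(-1/2)*(67/2))**2 = (42 - 67/16)**2 = (605/16)**2 = 366025/256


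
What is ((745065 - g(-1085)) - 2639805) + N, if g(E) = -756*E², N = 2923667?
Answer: 891011027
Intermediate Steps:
((745065 - g(-1085)) - 2639805) + N = ((745065 - (-756)*(-1085)²) - 2639805) + 2923667 = ((745065 - (-756)*1177225) - 2639805) + 2923667 = ((745065 - 1*(-889982100)) - 2639805) + 2923667 = ((745065 + 889982100) - 2639805) + 2923667 = (890727165 - 2639805) + 2923667 = 888087360 + 2923667 = 891011027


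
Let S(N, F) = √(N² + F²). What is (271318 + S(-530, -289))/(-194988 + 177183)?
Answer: -271318/17805 - √364421/17805 ≈ -15.272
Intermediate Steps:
S(N, F) = √(F² + N²)
(271318 + S(-530, -289))/(-194988 + 177183) = (271318 + √((-289)² + (-530)²))/(-194988 + 177183) = (271318 + √(83521 + 280900))/(-17805) = (271318 + √364421)*(-1/17805) = -271318/17805 - √364421/17805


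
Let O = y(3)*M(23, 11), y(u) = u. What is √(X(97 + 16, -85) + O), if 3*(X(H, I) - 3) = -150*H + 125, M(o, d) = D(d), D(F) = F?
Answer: I*√50151/3 ≈ 74.648*I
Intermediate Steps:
M(o, d) = d
X(H, I) = 134/3 - 50*H (X(H, I) = 3 + (-150*H + 125)/3 = 3 + (125 - 150*H)/3 = 3 + (125/3 - 50*H) = 134/3 - 50*H)
O = 33 (O = 3*11 = 33)
√(X(97 + 16, -85) + O) = √((134/3 - 50*(97 + 16)) + 33) = √((134/3 - 50*113) + 33) = √((134/3 - 5650) + 33) = √(-16816/3 + 33) = √(-16717/3) = I*√50151/3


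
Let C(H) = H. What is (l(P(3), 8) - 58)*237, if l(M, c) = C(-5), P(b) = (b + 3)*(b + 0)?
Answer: -14931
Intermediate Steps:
P(b) = b*(3 + b) (P(b) = (3 + b)*b = b*(3 + b))
l(M, c) = -5
(l(P(3), 8) - 58)*237 = (-5 - 58)*237 = -63*237 = -14931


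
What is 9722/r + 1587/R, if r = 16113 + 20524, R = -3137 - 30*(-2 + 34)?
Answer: -18311885/150101789 ≈ -0.12200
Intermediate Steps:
R = -4097 (R = -3137 - 30*32 = -3137 - 960 = -4097)
r = 36637
9722/r + 1587/R = 9722/36637 + 1587/(-4097) = 9722*(1/36637) + 1587*(-1/4097) = 9722/36637 - 1587/4097 = -18311885/150101789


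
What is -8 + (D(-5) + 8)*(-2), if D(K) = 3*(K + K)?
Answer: 36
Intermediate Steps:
D(K) = 6*K (D(K) = 3*(2*K) = 6*K)
-8 + (D(-5) + 8)*(-2) = -8 + (6*(-5) + 8)*(-2) = -8 + (-30 + 8)*(-2) = -8 - 22*(-2) = -8 + 44 = 36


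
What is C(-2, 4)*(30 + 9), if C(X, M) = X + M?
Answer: 78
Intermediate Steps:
C(X, M) = M + X
C(-2, 4)*(30 + 9) = (4 - 2)*(30 + 9) = 2*39 = 78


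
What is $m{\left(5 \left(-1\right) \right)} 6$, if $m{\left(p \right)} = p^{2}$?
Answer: $150$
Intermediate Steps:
$m{\left(5 \left(-1\right) \right)} 6 = \left(5 \left(-1\right)\right)^{2} \cdot 6 = \left(-5\right)^{2} \cdot 6 = 25 \cdot 6 = 150$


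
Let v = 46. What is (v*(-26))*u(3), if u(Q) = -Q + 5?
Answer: -2392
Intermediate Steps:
u(Q) = 5 - Q
(v*(-26))*u(3) = (46*(-26))*(5 - 1*3) = -1196*(5 - 3) = -1196*2 = -2392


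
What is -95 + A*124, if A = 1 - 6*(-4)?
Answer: 3005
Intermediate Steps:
A = 25 (A = 1 + 24 = 25)
-95 + A*124 = -95 + 25*124 = -95 + 3100 = 3005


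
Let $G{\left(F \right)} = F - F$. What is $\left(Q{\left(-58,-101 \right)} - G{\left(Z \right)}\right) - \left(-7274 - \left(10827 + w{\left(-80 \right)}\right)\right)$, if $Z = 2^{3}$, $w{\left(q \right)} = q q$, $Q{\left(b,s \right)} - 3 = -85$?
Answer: $24419$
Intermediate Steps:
$Q{\left(b,s \right)} = -82$ ($Q{\left(b,s \right)} = 3 - 85 = -82$)
$w{\left(q \right)} = q^{2}$
$Z = 8$
$G{\left(F \right)} = 0$
$\left(Q{\left(-58,-101 \right)} - G{\left(Z \right)}\right) - \left(-7274 - \left(10827 + w{\left(-80 \right)}\right)\right) = \left(-82 - 0\right) - \left(-7274 - \left(10827 + \left(-80\right)^{2}\right)\right) = \left(-82 + 0\right) - \left(-7274 - \left(10827 + 6400\right)\right) = -82 - \left(-7274 - 17227\right) = -82 - -24501 = -82 + 24501 = 24419$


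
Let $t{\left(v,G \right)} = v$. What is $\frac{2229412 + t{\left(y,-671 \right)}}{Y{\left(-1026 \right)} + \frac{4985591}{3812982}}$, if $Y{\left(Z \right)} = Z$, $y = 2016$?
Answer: $- \frac{8508394798296}{3907133941} \approx -2177.7$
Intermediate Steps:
$\frac{2229412 + t{\left(y,-671 \right)}}{Y{\left(-1026 \right)} + \frac{4985591}{3812982}} = \frac{2229412 + 2016}{-1026 + \frac{4985591}{3812982}} = \frac{2231428}{-1026 + 4985591 \cdot \frac{1}{3812982}} = \frac{2231428}{-1026 + \frac{4985591}{3812982}} = \frac{2231428}{- \frac{3907133941}{3812982}} = 2231428 \left(- \frac{3812982}{3907133941}\right) = - \frac{8508394798296}{3907133941}$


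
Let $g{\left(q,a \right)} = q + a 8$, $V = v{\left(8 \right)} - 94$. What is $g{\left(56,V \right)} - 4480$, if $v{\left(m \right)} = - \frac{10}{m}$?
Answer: $-5186$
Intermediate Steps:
$V = - \frac{381}{4}$ ($V = - \frac{10}{8} - 94 = \left(-10\right) \frac{1}{8} - 94 = - \frac{5}{4} - 94 = - \frac{381}{4} \approx -95.25$)
$g{\left(q,a \right)} = q + 8 a$
$g{\left(56,V \right)} - 4480 = \left(56 + 8 \left(- \frac{381}{4}\right)\right) - 4480 = \left(56 - 762\right) - 4480 = -706 - 4480 = -5186$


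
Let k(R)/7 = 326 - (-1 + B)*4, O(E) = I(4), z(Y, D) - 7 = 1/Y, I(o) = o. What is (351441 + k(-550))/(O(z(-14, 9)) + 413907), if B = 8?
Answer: 353527/413911 ≈ 0.85411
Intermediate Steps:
z(Y, D) = 7 + 1/Y
O(E) = 4
k(R) = 2086 (k(R) = 7*(326 - (-1 + 8)*4) = 7*(326 - 7*4) = 7*(326 - 1*28) = 7*(326 - 28) = 7*298 = 2086)
(351441 + k(-550))/(O(z(-14, 9)) + 413907) = (351441 + 2086)/(4 + 413907) = 353527/413911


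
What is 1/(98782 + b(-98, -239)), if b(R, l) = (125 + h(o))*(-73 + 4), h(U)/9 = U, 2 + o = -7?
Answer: 1/95746 ≈ 1.0444e-5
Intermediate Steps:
o = -9 (o = -2 - 7 = -9)
h(U) = 9*U
b(R, l) = -3036 (b(R, l) = (125 + 9*(-9))*(-73 + 4) = (125 - 81)*(-69) = 44*(-69) = -3036)
1/(98782 + b(-98, -239)) = 1/(98782 - 3036) = 1/95746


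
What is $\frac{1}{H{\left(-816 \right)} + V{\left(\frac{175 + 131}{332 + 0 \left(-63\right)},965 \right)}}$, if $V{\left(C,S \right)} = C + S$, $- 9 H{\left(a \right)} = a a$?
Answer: $- \frac{166}{12121001} \approx -1.3695 \cdot 10^{-5}$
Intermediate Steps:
$H{\left(a \right)} = - \frac{a^{2}}{9}$ ($H{\left(a \right)} = - \frac{a a}{9} = - \frac{a^{2}}{9}$)
$\frac{1}{H{\left(-816 \right)} + V{\left(\frac{175 + 131}{332 + 0 \left(-63\right)},965 \right)}} = \frac{1}{- \frac{\left(-816\right)^{2}}{9} + \left(\frac{175 + 131}{332 + 0 \left(-63\right)} + 965\right)} = \frac{1}{\left(- \frac{1}{9}\right) 665856 + \left(\frac{306}{332 + 0} + 965\right)} = \frac{1}{-73984 + \left(\frac{306}{332} + 965\right)} = \frac{1}{-73984 + \left(306 \cdot \frac{1}{332} + 965\right)} = \frac{1}{-73984 + \left(\frac{153}{166} + 965\right)} = \frac{1}{-73984 + \frac{160343}{166}} = \frac{1}{- \frac{12121001}{166}} = - \frac{166}{12121001}$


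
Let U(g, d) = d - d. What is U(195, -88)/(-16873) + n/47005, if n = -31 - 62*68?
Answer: -4247/47005 ≈ -0.090352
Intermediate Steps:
U(g, d) = 0
n = -4247 (n = -31 - 4216 = -4247)
U(195, -88)/(-16873) + n/47005 = 0/(-16873) - 4247/47005 = 0*(-1/16873) - 4247*1/47005 = 0 - 4247/47005 = -4247/47005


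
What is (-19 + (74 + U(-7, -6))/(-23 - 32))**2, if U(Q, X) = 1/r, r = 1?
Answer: 50176/121 ≈ 414.68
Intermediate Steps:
U(Q, X) = 1 (U(Q, X) = 1/1 = 1)
(-19 + (74 + U(-7, -6))/(-23 - 32))**2 = (-19 + (74 + 1)/(-23 - 32))**2 = (-19 + 75/(-55))**2 = (-19 + 75*(-1/55))**2 = (-19 - 15/11)**2 = (-224/11)**2 = 50176/121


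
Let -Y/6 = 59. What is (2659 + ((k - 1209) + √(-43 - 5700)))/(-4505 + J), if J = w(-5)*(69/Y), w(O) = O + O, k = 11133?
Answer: -742397/265680 - 59*I*√5743/265680 ≈ -2.7943 - 0.016829*I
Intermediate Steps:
Y = -354 (Y = -6*59 = -354)
w(O) = 2*O
J = 115/59 (J = (2*(-5))*(69/(-354)) = -690*(-1)/354 = -10*(-23/118) = 115/59 ≈ 1.9492)
(2659 + ((k - 1209) + √(-43 - 5700)))/(-4505 + J) = (2659 + ((11133 - 1209) + √(-43 - 5700)))/(-4505 + 115/59) = (2659 + (9924 + √(-5743)))/(-265680/59) = (2659 + (9924 + I*√5743))*(-59/265680) = (12583 + I*√5743)*(-59/265680) = -742397/265680 - 59*I*√5743/265680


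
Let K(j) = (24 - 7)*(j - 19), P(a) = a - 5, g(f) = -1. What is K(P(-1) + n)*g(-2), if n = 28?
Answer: -51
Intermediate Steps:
P(a) = -5 + a
K(j) = -323 + 17*j (K(j) = 17*(-19 + j) = -323 + 17*j)
K(P(-1) + n)*g(-2) = (-323 + 17*((-5 - 1) + 28))*(-1) = (-323 + 17*(-6 + 28))*(-1) = (-323 + 17*22)*(-1) = (-323 + 374)*(-1) = 51*(-1) = -51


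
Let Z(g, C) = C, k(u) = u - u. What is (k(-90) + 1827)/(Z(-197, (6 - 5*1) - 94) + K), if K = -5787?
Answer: -87/280 ≈ -0.31071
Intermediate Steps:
k(u) = 0
(k(-90) + 1827)/(Z(-197, (6 - 5*1) - 94) + K) = (0 + 1827)/(((6 - 5*1) - 94) - 5787) = 1827/(((6 - 5) - 94) - 5787) = 1827/((1 - 94) - 5787) = 1827/(-93 - 5787) = 1827/(-5880) = 1827*(-1/5880) = -87/280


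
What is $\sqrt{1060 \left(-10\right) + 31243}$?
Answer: $\sqrt{20643} \approx 143.68$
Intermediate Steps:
$\sqrt{1060 \left(-10\right) + 31243} = \sqrt{-10600 + 31243} = \sqrt{20643}$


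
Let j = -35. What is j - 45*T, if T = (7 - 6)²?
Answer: -80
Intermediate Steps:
T = 1 (T = 1² = 1)
j - 45*T = -35 - 45*1 = -35 - 45 = -80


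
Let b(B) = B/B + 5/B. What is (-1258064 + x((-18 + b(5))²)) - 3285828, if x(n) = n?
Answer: -4543636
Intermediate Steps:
b(B) = 1 + 5/B
(-1258064 + x((-18 + b(5))²)) - 3285828 = (-1258064 + (-18 + (5 + 5)/5)²) - 3285828 = (-1258064 + (-18 + (⅕)*10)²) - 3285828 = (-1258064 + (-18 + 2)²) - 3285828 = (-1258064 + (-16)²) - 3285828 = (-1258064 + 256) - 3285828 = -1257808 - 3285828 = -4543636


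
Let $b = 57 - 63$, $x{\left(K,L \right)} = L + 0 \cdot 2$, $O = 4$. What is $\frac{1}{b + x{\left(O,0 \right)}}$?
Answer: $- \frac{1}{6} \approx -0.16667$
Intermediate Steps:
$x{\left(K,L \right)} = L$ ($x{\left(K,L \right)} = L + 0 = L$)
$b = -6$
$\frac{1}{b + x{\left(O,0 \right)}} = \frac{1}{-6 + 0} = \frac{1}{-6} = - \frac{1}{6}$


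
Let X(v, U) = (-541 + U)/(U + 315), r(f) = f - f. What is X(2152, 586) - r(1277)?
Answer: 45/901 ≈ 0.049945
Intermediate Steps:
r(f) = 0
X(v, U) = (-541 + U)/(315 + U)
X(2152, 586) - r(1277) = (-541 + 586)/(315 + 586) - 1*0 = 45/901 + 0 = 45/901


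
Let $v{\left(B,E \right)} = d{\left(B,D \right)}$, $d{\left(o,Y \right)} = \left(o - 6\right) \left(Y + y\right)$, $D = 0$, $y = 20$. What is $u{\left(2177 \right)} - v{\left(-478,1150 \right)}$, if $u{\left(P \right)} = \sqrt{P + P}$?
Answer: $9680 + \sqrt{4354} \approx 9746.0$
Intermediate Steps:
$u{\left(P \right)} = \sqrt{2} \sqrt{P}$ ($u{\left(P \right)} = \sqrt{2 P} = \sqrt{2} \sqrt{P}$)
$d{\left(o,Y \right)} = \left(-6 + o\right) \left(20 + Y\right)$ ($d{\left(o,Y \right)} = \left(o - 6\right) \left(Y + 20\right) = \left(-6 + o\right) \left(20 + Y\right)$)
$v{\left(B,E \right)} = -120 + 20 B$ ($v{\left(B,E \right)} = -120 - 0 + 20 B + 0 B = -120 + 0 + 20 B + 0 = -120 + 20 B$)
$u{\left(2177 \right)} - v{\left(-478,1150 \right)} = \sqrt{2} \sqrt{2177} - \left(-120 + 20 \left(-478\right)\right) = \sqrt{4354} - \left(-120 - 9560\right) = \sqrt{4354} - -9680 = \sqrt{4354} + 9680 = 9680 + \sqrt{4354}$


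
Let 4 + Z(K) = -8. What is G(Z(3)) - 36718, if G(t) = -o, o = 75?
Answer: -36793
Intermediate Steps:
Z(K) = -12 (Z(K) = -4 - 8 = -12)
G(t) = -75 (G(t) = -1*75 = -75)
G(Z(3)) - 36718 = -75 - 36718 = -36793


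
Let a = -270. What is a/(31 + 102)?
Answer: -270/133 ≈ -2.0301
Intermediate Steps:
a/(31 + 102) = -270/(31 + 102) = -270/133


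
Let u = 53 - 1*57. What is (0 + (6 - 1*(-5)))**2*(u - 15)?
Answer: -2299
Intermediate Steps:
u = -4 (u = 53 - 57 = -4)
(0 + (6 - 1*(-5)))**2*(u - 15) = (0 + (6 - 1*(-5)))**2*(-4 - 15) = (0 + (6 + 5))**2*(-19) = (0 + 11)**2*(-19) = 11**2*(-19) = 121*(-19) = -2299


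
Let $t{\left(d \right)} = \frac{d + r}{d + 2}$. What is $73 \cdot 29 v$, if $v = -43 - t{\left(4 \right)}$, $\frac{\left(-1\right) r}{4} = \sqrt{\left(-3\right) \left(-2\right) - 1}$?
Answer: $- \frac{277327}{3} + \frac{4234 \sqrt{5}}{3} \approx -89287.0$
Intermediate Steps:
$r = - 4 \sqrt{5}$ ($r = - 4 \sqrt{\left(-3\right) \left(-2\right) - 1} = - 4 \sqrt{6 - 1} = - 4 \sqrt{5} \approx -8.9443$)
$t{\left(d \right)} = \frac{d - 4 \sqrt{5}}{2 + d}$ ($t{\left(d \right)} = \frac{d - 4 \sqrt{5}}{d + 2} = \frac{d - 4 \sqrt{5}}{2 + d}$)
$v = - \frac{131}{3} + \frac{2 \sqrt{5}}{3}$ ($v = -43 - \frac{4 - 4 \sqrt{5}}{2 + 4} = -43 - \frac{4 - 4 \sqrt{5}}{6} = -43 - \left(\frac{2}{3} - \frac{2 \sqrt{5}}{3}\right) = - \frac{131}{3} + \frac{2 \sqrt{5}}{3} \approx -42.176$)
$73 \cdot 29 v = 73 \cdot 29 \left(- \frac{131}{3} + \frac{2 \sqrt{5}}{3}\right) = 2117 \left(- \frac{131}{3} + \frac{2 \sqrt{5}}{3}\right) = - \frac{277327}{3} + \frac{4234 \sqrt{5}}{3}$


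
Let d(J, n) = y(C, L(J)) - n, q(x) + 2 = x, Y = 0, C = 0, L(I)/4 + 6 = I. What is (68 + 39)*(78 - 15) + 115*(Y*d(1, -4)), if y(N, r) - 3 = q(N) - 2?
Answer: 6741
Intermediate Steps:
L(I) = -24 + 4*I
q(x) = -2 + x
y(N, r) = -1 + N (y(N, r) = 3 + ((-2 + N) - 2) = 3 + (-4 + N) = -1 + N)
d(J, n) = -1 - n (d(J, n) = (-1 + 0) - n = -1 - n)
(68 + 39)*(78 - 15) + 115*(Y*d(1, -4)) = (68 + 39)*(78 - 15) + 115*(0*(-1 - 1*(-4))) = 107*63 + 115*(0*(-1 + 4)) = 6741 + 115*(0*3) = 6741 + 115*0 = 6741 + 0 = 6741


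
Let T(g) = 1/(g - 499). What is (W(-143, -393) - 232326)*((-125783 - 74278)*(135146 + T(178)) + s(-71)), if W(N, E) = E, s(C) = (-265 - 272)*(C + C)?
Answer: 673255664879487363/107 ≈ 6.2921e+15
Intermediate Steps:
T(g) = 1/(-499 + g)
s(C) = -1074*C
(W(-143, -393) - 232326)*((-125783 - 74278)*(135146 + T(178)) + s(-71)) = (-393 - 232326)*((-125783 - 74278)*(135146 + 1/(-499 + 178)) - 1074*(-71)) = -232719*(-200061*(135146 + 1/(-321)) + 76254) = -232719*(-200061*(135146 - 1/321) + 76254) = -232719*(-200061*43381865/321 + 76254) = -232719*(-2893006431255/107 + 76254) = -232719*(-2892998272077/107) = 673255664879487363/107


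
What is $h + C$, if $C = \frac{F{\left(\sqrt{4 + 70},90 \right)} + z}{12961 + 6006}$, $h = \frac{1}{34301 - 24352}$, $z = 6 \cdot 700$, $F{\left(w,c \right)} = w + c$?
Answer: $\frac{3284629}{14515591} + \frac{\sqrt{74}}{18967} \approx 0.22674$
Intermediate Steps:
$F{\left(w,c \right)} = c + w$
$z = 4200$
$h = \frac{1}{9949} \approx 0.00010051$
$C = \frac{330}{1459} + \frac{\sqrt{74}}{18967}$ ($C = \frac{\left(90 + \sqrt{4 + 70}\right) + 4200}{12961 + 6006} = \frac{\left(90 + \sqrt{74}\right) + 4200}{18967} = \left(4290 + \sqrt{74}\right) \frac{1}{18967} = \frac{330}{1459} + \frac{\sqrt{74}}{18967} \approx 0.22664$)
$h + C = \frac{1}{9949} + \left(\frac{330}{1459} + \frac{\sqrt{74}}{18967}\right) = \frac{3284629}{14515591} + \frac{\sqrt{74}}{18967}$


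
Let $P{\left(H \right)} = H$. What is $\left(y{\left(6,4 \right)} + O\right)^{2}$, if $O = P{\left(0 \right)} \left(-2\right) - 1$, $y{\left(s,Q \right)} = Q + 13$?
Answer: $256$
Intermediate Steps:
$y{\left(s,Q \right)} = 13 + Q$
$O = -1$ ($O = 0 \left(-2\right) - 1 = 0 - 1 = -1$)
$\left(y{\left(6,4 \right)} + O\right)^{2} = \left(\left(13 + 4\right) - 1\right)^{2} = \left(17 - 1\right)^{2} = 16^{2} = 256$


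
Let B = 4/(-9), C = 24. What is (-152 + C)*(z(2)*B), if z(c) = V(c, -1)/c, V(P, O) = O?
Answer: -256/9 ≈ -28.444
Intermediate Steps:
B = -4/9 (B = 4*(-1/9) = -4/9 ≈ -0.44444)
z(c) = -1/c
(-152 + C)*(z(2)*B) = (-152 + 24)*(-1/2*(-4/9)) = -128*(-1*1/2)*(-4)/9 = -(-64)*(-4)/9 = -128*2/9 = -256/9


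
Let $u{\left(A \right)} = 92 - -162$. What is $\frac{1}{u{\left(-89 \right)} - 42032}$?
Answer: $- \frac{1}{41778} \approx -2.3936 \cdot 10^{-5}$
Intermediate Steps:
$u{\left(A \right)} = 254$ ($u{\left(A \right)} = 92 + 162 = 254$)
$\frac{1}{u{\left(-89 \right)} - 42032} = \frac{1}{254 - 42032} = \frac{1}{-41778} = - \frac{1}{41778}$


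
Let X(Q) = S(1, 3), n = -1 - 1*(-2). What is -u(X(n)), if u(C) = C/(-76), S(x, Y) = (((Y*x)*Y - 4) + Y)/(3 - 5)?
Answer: -1/19 ≈ -0.052632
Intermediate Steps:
n = 1 (n = -1 + 2 = 1)
S(x, Y) = 2 - Y/2 - x*Y²/2 (S(x, Y) = ((x*Y² - 4) + Y)/(-2) = ((-4 + x*Y²) + Y)*(-½) = (-4 + Y + x*Y²)*(-½) = 2 - Y/2 - x*Y²/2)
X(Q) = -4 (X(Q) = 2 - ½*3 - ½*1*3² = 2 - 3/2 - ½*1*9 = 2 - 3/2 - 9/2 = -4)
u(C) = -C/76 (u(C) = C*(-1/76) = -C/76)
-u(X(n)) = -(-1)*(-4)/76 = -1*1/19 = -1/19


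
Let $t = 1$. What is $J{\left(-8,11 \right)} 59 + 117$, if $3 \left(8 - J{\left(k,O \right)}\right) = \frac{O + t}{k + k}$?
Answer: $\frac{2415}{4} \approx 603.75$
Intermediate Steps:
$J{\left(k,O \right)} = 8 - \frac{1 + O}{6 k}$ ($J{\left(k,O \right)} = 8 - \frac{\left(O + 1\right) \frac{1}{k + k}}{3} = 8 - \frac{\left(1 + O\right) \frac{1}{2 k}}{3} = 8 - \frac{\frac{1}{2} \frac{1}{k} \left(1 + O\right)}{3} = 8 - \frac{1 + O}{6 k}$)
$J{\left(-8,11 \right)} 59 + 117 = \frac{-1 - 11 + 48 \left(-8\right)}{6 \left(-8\right)} 59 + 117 = \frac{1}{6} \left(- \frac{1}{8}\right) \left(-1 - 11 - 384\right) 59 + 117 = \frac{1}{6} \left(- \frac{1}{8}\right) \left(-396\right) 59 + 117 = \frac{33}{4} \cdot 59 + 117 = \frac{1947}{4} + 117 = \frac{2415}{4}$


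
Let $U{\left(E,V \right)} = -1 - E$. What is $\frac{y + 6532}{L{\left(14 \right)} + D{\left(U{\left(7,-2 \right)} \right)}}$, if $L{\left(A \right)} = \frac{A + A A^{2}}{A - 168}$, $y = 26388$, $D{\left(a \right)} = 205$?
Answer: $\frac{181060}{1029} \approx 175.96$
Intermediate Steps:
$L{\left(A \right)} = \frac{A + A^{3}}{-168 + A}$
$\frac{y + 6532}{L{\left(14 \right)} + D{\left(U{\left(7,-2 \right)} \right)}} = \frac{26388 + 6532}{\frac{14 + 14^{3}}{-168 + 14} + 205} = \frac{32920}{\frac{14 + 2744}{-154} + 205} = \frac{32920}{\left(- \frac{1}{154}\right) 2758 + 205} = \frac{32920}{- \frac{197}{11} + 205} = \frac{32920}{\frac{2058}{11}} = 32920 \cdot \frac{11}{2058} = \frac{181060}{1029}$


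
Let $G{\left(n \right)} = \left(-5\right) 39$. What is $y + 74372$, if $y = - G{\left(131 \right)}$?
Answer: $74567$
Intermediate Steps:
$G{\left(n \right)} = -195$
$y = 195$ ($y = \left(-1\right) \left(-195\right) = 195$)
$y + 74372 = 195 + 74372 = 74567$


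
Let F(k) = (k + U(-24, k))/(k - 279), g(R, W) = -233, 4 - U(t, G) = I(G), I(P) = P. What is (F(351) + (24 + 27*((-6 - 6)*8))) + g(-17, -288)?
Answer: -50417/18 ≈ -2800.9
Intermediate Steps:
U(t, G) = 4 - G
F(k) = 4/(-279 + k) (F(k) = (k + (4 - k))/(k - 279) = 4/(-279 + k))
(F(351) + (24 + 27*((-6 - 6)*8))) + g(-17, -288) = (4/(-279 + 351) + (24 + 27*((-6 - 6)*8))) - 233 = (4/72 + (24 + 27*(-12*8))) - 233 = (4*(1/72) + (24 + 27*(-96))) - 233 = (1/18 + (24 - 2592)) - 233 = (1/18 - 2568) - 233 = -46223/18 - 233 = -50417/18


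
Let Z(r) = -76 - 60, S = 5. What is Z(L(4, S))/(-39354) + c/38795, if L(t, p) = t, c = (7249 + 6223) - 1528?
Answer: 237660148/763369215 ≈ 0.31133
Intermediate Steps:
c = 11944 (c = 13472 - 1528 = 11944)
Z(r) = -136
Z(L(4, S))/(-39354) + c/38795 = -136/(-39354) + 11944/38795 = -136*(-1/39354) + 11944*(1/38795) = 68/19677 + 11944/38795 = 237660148/763369215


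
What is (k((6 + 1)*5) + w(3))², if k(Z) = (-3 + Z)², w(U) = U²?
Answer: 1067089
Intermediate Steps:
(k((6 + 1)*5) + w(3))² = ((-3 + (6 + 1)*5)² + 3²)² = ((-3 + 7*5)² + 9)² = ((-3 + 35)² + 9)² = (32² + 9)² = (1024 + 9)² = 1033² = 1067089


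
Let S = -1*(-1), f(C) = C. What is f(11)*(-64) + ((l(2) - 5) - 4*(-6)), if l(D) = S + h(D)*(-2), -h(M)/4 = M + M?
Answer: -652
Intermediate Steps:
h(M) = -8*M (h(M) = -4*(M + M) = -8*M)
S = 1
l(D) = 1 + 16*D (l(D) = 1 - 8*D*(-2) = 1 + 16*D)
f(11)*(-64) + ((l(2) - 5) - 4*(-6)) = 11*(-64) + (((1 + 16*2) - 5) - 4*(-6)) = -704 + (((1 + 32) - 5) + 24) = -704 + ((33 - 5) + 24) = -704 + (28 + 24) = -704 + 52 = -652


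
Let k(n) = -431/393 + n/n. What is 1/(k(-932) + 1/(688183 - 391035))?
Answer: -116779164/11291231 ≈ -10.342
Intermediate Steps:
k(n) = -38/393 (k(n) = -431*1/393 + 1 = -431/393 + 1 = -38/393)
1/(k(-932) + 1/(688183 - 391035)) = 1/(-38/393 + 1/(688183 - 391035)) = 1/(-38/393 + 1/297148) = 1/(-11291231/116779164) = -116779164/11291231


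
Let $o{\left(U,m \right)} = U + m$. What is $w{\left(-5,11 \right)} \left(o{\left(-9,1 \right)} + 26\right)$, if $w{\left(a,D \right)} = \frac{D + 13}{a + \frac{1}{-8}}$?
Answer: $- \frac{3456}{41} \approx -84.293$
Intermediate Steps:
$w{\left(a,D \right)} = \frac{13 + D}{- \frac{1}{8} + a}$ ($w{\left(a,D \right)} = \frac{13 + D}{a - \frac{1}{8}} = \frac{13 + D}{- \frac{1}{8} + a}$)
$w{\left(-5,11 \right)} \left(o{\left(-9,1 \right)} + 26\right) = \frac{8 \left(13 + 11\right)}{-1 + 8 \left(-5\right)} \left(\left(-9 + 1\right) + 26\right) = 8 \frac{1}{-1 - 40} \cdot 24 \left(-8 + 26\right) = 8 \frac{1}{-41} \cdot 24 \cdot 18 = 8 \left(- \frac{1}{41}\right) 24 \cdot 18 = \left(- \frac{192}{41}\right) 18 = - \frac{3456}{41}$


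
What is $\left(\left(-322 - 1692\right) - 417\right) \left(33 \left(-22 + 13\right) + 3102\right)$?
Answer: $-6818955$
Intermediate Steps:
$\left(\left(-322 - 1692\right) - 417\right) \left(33 \left(-22 + 13\right) + 3102\right) = \left(\left(-322 - 1692\right) - 417\right) \left(33 \left(-9\right) + 3102\right) = \left(-2014 - 417\right) \left(-297 + 3102\right) = \left(-2431\right) 2805 = -6818955$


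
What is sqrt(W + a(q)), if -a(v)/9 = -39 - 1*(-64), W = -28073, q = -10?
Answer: I*sqrt(28298) ≈ 168.22*I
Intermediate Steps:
a(v) = -225 (a(v) = -9*(-39 - 1*(-64)) = -9*(-39 + 64) = -9*25 = -225)
sqrt(W + a(q)) = sqrt(-28073 - 225) = sqrt(-28298) = I*sqrt(28298)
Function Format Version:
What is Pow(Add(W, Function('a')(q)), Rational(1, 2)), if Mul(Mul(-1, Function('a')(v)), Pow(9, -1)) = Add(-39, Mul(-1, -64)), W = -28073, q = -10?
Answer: Mul(I, Pow(28298, Rational(1, 2))) ≈ Mul(168.22, I)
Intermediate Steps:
Function('a')(v) = -225 (Function('a')(v) = Mul(-9, Add(-39, Mul(-1, -64))) = Mul(-9, Add(-39, 64)) = Mul(-9, 25) = -225)
Pow(Add(W, Function('a')(q)), Rational(1, 2)) = Pow(Add(-28073, -225), Rational(1, 2)) = Pow(-28298, Rational(1, 2)) = Mul(I, Pow(28298, Rational(1, 2)))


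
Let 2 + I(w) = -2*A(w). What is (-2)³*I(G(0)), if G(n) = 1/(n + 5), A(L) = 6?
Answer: 112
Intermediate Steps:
G(n) = 1/(5 + n)
I(w) = -14 (I(w) = -2 - 2*6 = -2 - 12 = -14)
(-2)³*I(G(0)) = (-2)³*(-14) = -8*(-14) = 112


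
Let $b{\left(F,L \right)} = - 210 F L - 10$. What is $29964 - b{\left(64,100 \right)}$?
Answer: $1373974$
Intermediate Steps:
$b{\left(F,L \right)} = -10 - 210 F L$ ($b{\left(F,L \right)} = - 210 F L - 10 = -10 - 210 F L$)
$29964 - b{\left(64,100 \right)} = 29964 - \left(-10 - 13440 \cdot 100\right) = 29964 - \left(-10 - 1344000\right) = 29964 - -1344010 = 29964 + 1344010 = 1373974$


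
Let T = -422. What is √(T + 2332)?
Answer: √1910 ≈ 43.704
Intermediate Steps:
√(T + 2332) = √(-422 + 2332) = √1910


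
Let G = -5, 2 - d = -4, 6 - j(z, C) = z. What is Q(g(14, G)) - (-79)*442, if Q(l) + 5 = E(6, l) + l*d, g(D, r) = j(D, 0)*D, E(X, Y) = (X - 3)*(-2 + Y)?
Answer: 33899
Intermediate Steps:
j(z, C) = 6 - z
E(X, Y) = (-3 + X)*(-2 + Y)
d = 6 (d = 2 - 1*(-4) = 2 + 4 = 6)
g(D, r) = D*(6 - D) (g(D, r) = (6 - D)*D = D*(6 - D))
Q(l) = -11 + 9*l (Q(l) = -5 + ((6 - 3*l - 2*6 + 6*l) + l*6) = -5 + ((6 - 3*l - 12 + 6*l) + 6*l) = -5 + ((-6 + 3*l) + 6*l) = -5 + (-6 + 9*l) = -11 + 9*l)
Q(g(14, G)) - (-79)*442 = (-11 + 9*(14*(6 - 1*14))) - (-79)*442 = (-11 + 9*(14*(6 - 14))) - 1*(-34918) = (-11 + 9*(14*(-8))) + 34918 = (-11 + 9*(-112)) + 34918 = (-11 - 1008) + 34918 = -1019 + 34918 = 33899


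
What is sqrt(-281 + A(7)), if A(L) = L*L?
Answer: 2*I*sqrt(58) ≈ 15.232*I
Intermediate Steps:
A(L) = L**2
sqrt(-281 + A(7)) = sqrt(-281 + 7**2) = sqrt(-281 + 49) = sqrt(-232) = 2*I*sqrt(58)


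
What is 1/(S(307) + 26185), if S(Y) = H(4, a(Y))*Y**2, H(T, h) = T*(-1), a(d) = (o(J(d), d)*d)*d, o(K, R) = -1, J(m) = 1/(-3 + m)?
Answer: -1/350811 ≈ -2.8505e-6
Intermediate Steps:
a(d) = -d**2 (a(d) = (-d)*d = -d**2)
H(T, h) = -T
S(Y) = -4*Y**2 (S(Y) = (-1*4)*Y**2 = -4*Y**2)
1/(S(307) + 26185) = 1/(-4*307**2 + 26185) = 1/(-4*94249 + 26185) = 1/(-376996 + 26185) = 1/(-350811) = -1/350811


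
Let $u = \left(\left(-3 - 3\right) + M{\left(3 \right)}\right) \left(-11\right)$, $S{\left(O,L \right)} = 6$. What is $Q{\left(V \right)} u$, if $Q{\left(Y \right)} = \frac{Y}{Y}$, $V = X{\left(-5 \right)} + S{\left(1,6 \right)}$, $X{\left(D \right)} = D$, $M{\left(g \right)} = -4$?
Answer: $110$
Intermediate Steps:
$V = 1$ ($V = -5 + 6 = 1$)
$u = 110$ ($u = \left(\left(-3 - 3\right) - 4\right) \left(-11\right) = \left(-6 - 4\right) \left(-11\right) = \left(-10\right) \left(-11\right) = 110$)
$Q{\left(Y \right)} = 1$
$Q{\left(V \right)} u = 1 \cdot 110 = 110$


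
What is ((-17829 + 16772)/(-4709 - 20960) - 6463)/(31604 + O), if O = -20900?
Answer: -3949945/6541928 ≈ -0.60379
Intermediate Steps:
((-17829 + 16772)/(-4709 - 20960) - 6463)/(31604 + O) = ((-17829 + 16772)/(-4709 - 20960) - 6463)/(31604 - 20900) = (-1057/(-25669) - 6463)/10704 = (-1057*(-1/25669) - 6463)*(1/10704) = (151/3667 - 6463)*(1/10704) = -23699670/3667*1/10704 = -3949945/6541928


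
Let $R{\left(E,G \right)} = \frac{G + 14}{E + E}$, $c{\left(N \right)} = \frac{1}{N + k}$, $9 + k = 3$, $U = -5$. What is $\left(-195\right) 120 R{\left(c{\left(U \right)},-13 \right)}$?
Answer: $128700$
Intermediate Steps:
$k = -6$ ($k = -9 + 3 = -6$)
$c{\left(N \right)} = \frac{1}{-6 + N}$ ($c{\left(N \right)} = \frac{1}{N - 6} = \frac{1}{-6 + N}$)
$R{\left(E,G \right)} = \frac{14 + G}{2 E}$
$\left(-195\right) 120 R{\left(c{\left(U \right)},-13 \right)} = \left(-195\right) 120 \frac{14 - 13}{2 \frac{1}{-6 - 5}} = - 23400 \cdot \frac{1}{2} \frac{1}{\frac{1}{-11}} \cdot 1 = - 23400 \cdot \frac{1}{2} \frac{1}{- \frac{1}{11}} \cdot 1 = - 23400 \cdot \frac{1}{2} \left(-11\right) 1 = \left(-23400\right) \left(- \frac{11}{2}\right) = 128700$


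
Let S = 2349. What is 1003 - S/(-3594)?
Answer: 1202377/1198 ≈ 1003.7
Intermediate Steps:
1003 - S/(-3594) = 1003 - 2349/(-3594) = 1003 - 2349*(-1)/3594 = 1003 - 1*(-783/1198) = 1003 + 783/1198 = 1202377/1198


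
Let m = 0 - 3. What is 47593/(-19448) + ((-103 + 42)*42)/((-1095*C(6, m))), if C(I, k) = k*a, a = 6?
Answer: -12665177/4914360 ≈ -2.5772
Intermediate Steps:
m = -3
C(I, k) = 6*k (C(I, k) = k*6 = 6*k)
47593/(-19448) + ((-103 + 42)*42)/((-1095*C(6, m))) = 47593/(-19448) + ((-103 + 42)*42)/((-6570*(-3))) = 47593*(-1/19448) + (-61*42)/((-1095*(-18))) = -3661/1496 - 2562/19710 = -3661/1496 - 2562*1/19710 = -3661/1496 - 427/3285 = -12665177/4914360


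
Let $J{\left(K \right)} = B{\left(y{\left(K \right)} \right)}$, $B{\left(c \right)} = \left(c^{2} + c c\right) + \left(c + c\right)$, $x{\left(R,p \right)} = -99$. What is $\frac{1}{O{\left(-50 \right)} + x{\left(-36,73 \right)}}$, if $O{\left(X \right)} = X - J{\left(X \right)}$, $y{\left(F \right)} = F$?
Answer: $- \frac{1}{5049} \approx -0.00019806$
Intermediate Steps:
$B{\left(c \right)} = 2 c + 2 c^{2}$ ($B{\left(c \right)} = \left(c^{2} + c^{2}\right) + 2 c = 2 c^{2} + 2 c = 2 c + 2 c^{2}$)
$J{\left(K \right)} = 2 K \left(1 + K\right)$
$O{\left(X \right)} = X - 2 X \left(1 + X\right)$
$\frac{1}{O{\left(-50 \right)} + x{\left(-36,73 \right)}} = \frac{1}{- 50 \left(-1 - -100\right) - 99} = \frac{1}{- 50 \left(-1 + 100\right) - 99} = \frac{1}{\left(-50\right) 99 - 99} = \frac{1}{-4950 - 99} = \frac{1}{-5049} = - \frac{1}{5049}$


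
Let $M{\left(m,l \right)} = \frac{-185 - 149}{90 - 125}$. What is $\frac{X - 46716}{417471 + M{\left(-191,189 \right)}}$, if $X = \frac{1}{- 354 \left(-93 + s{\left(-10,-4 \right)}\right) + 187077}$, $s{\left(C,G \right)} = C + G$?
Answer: $- \frac{73562984453}{657400348629} \approx -0.1119$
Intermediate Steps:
$M{\left(m,l \right)} = \frac{334}{35}$ ($M{\left(m,l \right)} = - \frac{334}{-35} = \left(-334\right) \left(- \frac{1}{35}\right) = \frac{334}{35}$)
$X = \frac{1}{224955}$ ($X = \frac{1}{- 354 \left(-93 - 14\right) + 187077} = \frac{1}{\left(-354\right) \left(-107\right) + 187077} = \frac{1}{37878 + 187077} = \frac{1}{224955} \approx 4.4453 \cdot 10^{-6}$)
$\frac{X - 46716}{417471 + M{\left(-191,189 \right)}} = \frac{\frac{1}{224955} - 46716}{417471 + \frac{334}{35}} = - \frac{10508997779}{224955 \cdot \frac{14611819}{35}} = \left(- \frac{10508997779}{224955}\right) \frac{35}{14611819} = - \frac{73562984453}{657400348629}$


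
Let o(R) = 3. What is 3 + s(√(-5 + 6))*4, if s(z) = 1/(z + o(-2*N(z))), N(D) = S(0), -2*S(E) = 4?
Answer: 4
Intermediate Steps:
S(E) = -2 (S(E) = -½*4 = -2)
N(D) = -2
s(z) = 1/(3 + z) (s(z) = 1/(z + 3) = 1/(3 + z))
3 + s(√(-5 + 6))*4 = 3 + 4/(3 + √(-5 + 6)) = 3 + 4/(3 + √1) = 3 + 4/(3 + 1) = 3 + 4/4 = 3 + (¼)*4 = 3 + 1 = 4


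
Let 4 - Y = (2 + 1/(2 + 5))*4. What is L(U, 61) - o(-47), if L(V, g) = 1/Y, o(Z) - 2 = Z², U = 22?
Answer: -70759/32 ≈ -2211.2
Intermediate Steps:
o(Z) = 2 + Z²
Y = -32/7 (Y = 4 - (2 + 1/(2 + 5))*4 = 4 - (2 + 1/7)*4 = 4 - (2 + ⅐)*4 = 4 - 15*4/7 = 4 - 1*60/7 = 4 - 60/7 = -32/7 ≈ -4.5714)
L(V, g) = -7/32 (L(V, g) = 1/(-32/7) = -7/32)
L(U, 61) - o(-47) = -7/32 - (2 + (-47)²) = -7/32 - (2 + 2209) = -7/32 - 1*2211 = -7/32 - 2211 = -70759/32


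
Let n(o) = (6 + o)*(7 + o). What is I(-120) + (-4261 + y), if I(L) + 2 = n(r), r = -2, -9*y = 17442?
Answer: -6181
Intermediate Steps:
y = -1938 (y = -⅑*17442 = -1938)
I(L) = 18 (I(L) = -2 + (42 + (-2)² + 13*(-2)) = -2 + (42 + 4 - 26) = -2 + 20 = 18)
I(-120) + (-4261 + y) = 18 + (-4261 - 1938) = 18 - 6199 = -6181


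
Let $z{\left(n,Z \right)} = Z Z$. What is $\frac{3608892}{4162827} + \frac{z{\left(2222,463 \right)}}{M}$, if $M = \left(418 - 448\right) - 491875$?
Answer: $\frac{294283652699}{682571805145} \approx 0.43114$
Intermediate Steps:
$z{\left(n,Z \right)} = Z^{2}$
$M = -491905$ ($M = -30 - 491875 = -491905$)
$\frac{3608892}{4162827} + \frac{z{\left(2222,463 \right)}}{M} = \frac{3608892}{4162827} + \frac{463^{2}}{-491905} = 3608892 \cdot \frac{1}{4162827} + 214369 \left(- \frac{1}{491905}\right) = \frac{1202964}{1387609} - \frac{214369}{491905} = \frac{294283652699}{682571805145}$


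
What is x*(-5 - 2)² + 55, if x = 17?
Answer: 888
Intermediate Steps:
x*(-5 - 2)² + 55 = 17*(-5 - 2)² + 55 = 17*(-7)² + 55 = 17*49 + 55 = 833 + 55 = 888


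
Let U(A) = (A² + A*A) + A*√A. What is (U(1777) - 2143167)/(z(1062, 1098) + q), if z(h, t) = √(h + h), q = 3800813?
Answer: 15858097872583/14446179458845 - 25033746*√59/14446179458845 - 10662*√104843/14446179458845 + 6754044701*√1777/14446179458845 ≈ 1.1174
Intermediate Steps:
z(h, t) = √2*√h (z(h, t) = √(2*h) = √2*√h)
U(A) = A^(3/2) + 2*A² (U(A) = (A² + A²) + A^(3/2) = 2*A² + A^(3/2) = A^(3/2) + 2*A²)
(U(1777) - 2143167)/(z(1062, 1098) + q) = ((1777^(3/2) + 2*1777²) - 2143167)/(√2*√1062 + 3800813) = ((1777*√1777 + 2*3157729) - 2143167)/(√2*(3*√118) + 3800813) = ((1777*√1777 + 6315458) - 2143167)/(6*√59 + 3800813) = ((6315458 + 1777*√1777) - 2143167)/(3800813 + 6*√59) = (4172291 + 1777*√1777)/(3800813 + 6*√59)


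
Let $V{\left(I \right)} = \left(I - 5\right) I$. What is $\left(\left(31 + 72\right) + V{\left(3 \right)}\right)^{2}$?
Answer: $9409$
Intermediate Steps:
$V{\left(I \right)} = I \left(-5 + I\right)$ ($V{\left(I \right)} = \left(-5 + I\right) I = I \left(-5 + I\right)$)
$\left(\left(31 + 72\right) + V{\left(3 \right)}\right)^{2} = \left(\left(31 + 72\right) + 3 \left(-5 + 3\right)\right)^{2} = \left(103 + 3 \left(-2\right)\right)^{2} = \left(103 - 6\right)^{2} = 97^{2} = 9409$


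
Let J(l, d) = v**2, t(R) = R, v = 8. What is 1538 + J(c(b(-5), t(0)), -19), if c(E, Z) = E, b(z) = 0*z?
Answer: 1602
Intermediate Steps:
b(z) = 0
J(l, d) = 64 (J(l, d) = 8**2 = 64)
1538 + J(c(b(-5), t(0)), -19) = 1538 + 64 = 1602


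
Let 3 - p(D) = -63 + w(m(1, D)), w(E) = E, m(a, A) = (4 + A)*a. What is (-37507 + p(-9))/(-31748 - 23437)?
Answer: 37436/55185 ≈ 0.67837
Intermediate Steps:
m(a, A) = a*(4 + A)
p(D) = 62 - D (p(D) = 3 - (-63 + 1*(4 + D)) = 3 - (-63 + (4 + D)) = 3 - (-59 + D) = 3 + (59 - D) = 62 - D)
(-37507 + p(-9))/(-31748 - 23437) = (-37507 + (62 - 1*(-9)))/(-31748 - 23437) = (-37507 + (62 + 9))/(-55185) = (-37507 + 71)*(-1/55185) = -37436*(-1/55185) = 37436/55185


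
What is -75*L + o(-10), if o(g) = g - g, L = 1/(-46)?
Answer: 75/46 ≈ 1.6304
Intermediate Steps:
L = -1/46 ≈ -0.021739
o(g) = 0
-75*L + o(-10) = -75*(-1/46) + 0 = 75/46 + 0 = 75/46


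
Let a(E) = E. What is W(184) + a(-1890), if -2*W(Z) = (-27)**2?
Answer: -4509/2 ≈ -2254.5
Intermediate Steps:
W(Z) = -729/2 (W(Z) = -1/2*(-27)**2 = -1/2*729 = -729/2)
W(184) + a(-1890) = -729/2 - 1890 = -4509/2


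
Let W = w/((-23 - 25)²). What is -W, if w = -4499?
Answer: 4499/2304 ≈ 1.9527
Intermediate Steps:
W = -4499/2304 (W = -4499/(-23 - 25)² = -4499/((-48)²) = -4499/2304 ≈ -1.9527)
-W = -1*(-4499/2304) = 4499/2304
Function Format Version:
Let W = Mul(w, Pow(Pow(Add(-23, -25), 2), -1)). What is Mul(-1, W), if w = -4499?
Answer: Rational(4499, 2304) ≈ 1.9527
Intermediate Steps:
W = Rational(-4499, 2304) (W = Mul(-4499, Pow(Pow(Add(-23, -25), 2), -1)) = Mul(-4499, Pow(Pow(-48, 2), -1)) = Mul(-4499, Pow(2304, -1)) = Mul(-4499, Rational(1, 2304)) = Rational(-4499, 2304) ≈ -1.9527)
Mul(-1, W) = Mul(-1, Rational(-4499, 2304)) = Rational(4499, 2304)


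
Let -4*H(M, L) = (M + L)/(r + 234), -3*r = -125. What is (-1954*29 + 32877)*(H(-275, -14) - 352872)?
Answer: 27768892777401/3308 ≈ 8.3945e+9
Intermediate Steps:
r = 125/3 (r = -⅓*(-125) = 125/3 ≈ 41.667)
H(M, L) = -3*L/3308 - 3*M/3308 (H(M, L) = -(M + L)/(4*(125/3 + 234)) = -(L + M)/(4*827/3) = -(L + M)*3/(4*827) = -(3*L/827 + 3*M/827)/4 = -3*L/3308 - 3*M/3308)
(-1954*29 + 32877)*(H(-275, -14) - 352872) = (-1954*29 + 32877)*((-3/3308*(-14) - 3/3308*(-275)) - 352872) = (-56666 + 32877)*((21/1654 + 825/3308) - 352872) = -23789*(867/3308 - 352872) = -23789*(-1167299709/3308) = 27768892777401/3308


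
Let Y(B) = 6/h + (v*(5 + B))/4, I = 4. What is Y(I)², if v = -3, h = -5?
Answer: 25281/400 ≈ 63.203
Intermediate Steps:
Y(B) = -99/20 - 3*B/4 (Y(B) = 6/(-5) - 3*(5 + B)/4 = 6*(-⅕) + (-15 - 3*B)*(¼) = -6/5 + (-15/4 - 3*B/4) = -99/20 - 3*B/4)
Y(I)² = (-99/20 - ¾*4)² = (-99/20 - 3)² = (-159/20)² = 25281/400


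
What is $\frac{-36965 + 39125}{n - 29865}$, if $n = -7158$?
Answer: $- \frac{720}{12341} \approx -0.058342$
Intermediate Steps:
$\frac{-36965 + 39125}{n - 29865} = \frac{-36965 + 39125}{-7158 - 29865} = \frac{2160}{-37023} = 2160 \left(- \frac{1}{37023}\right) = - \frac{720}{12341}$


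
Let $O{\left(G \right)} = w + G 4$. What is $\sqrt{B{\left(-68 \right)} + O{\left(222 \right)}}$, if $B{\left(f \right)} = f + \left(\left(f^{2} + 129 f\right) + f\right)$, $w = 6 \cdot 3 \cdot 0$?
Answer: $2 i \sqrt{849} \approx 58.275 i$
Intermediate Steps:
$w = 0$ ($w = 18 \cdot 0 = 0$)
$O{\left(G \right)} = 4 G$ ($O{\left(G \right)} = 0 + G 4 = 0 + 4 G = 4 G$)
$B{\left(f \right)} = f^{2} + 131 f$ ($B{\left(f \right)} = f + \left(f^{2} + 130 f\right) = f^{2} + 131 f$)
$\sqrt{B{\left(-68 \right)} + O{\left(222 \right)}} = \sqrt{- 68 \left(131 - 68\right) + 4 \cdot 222} = \sqrt{\left(-68\right) 63 + 888} = \sqrt{-4284 + 888} = \sqrt{-3396} = 2 i \sqrt{849}$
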